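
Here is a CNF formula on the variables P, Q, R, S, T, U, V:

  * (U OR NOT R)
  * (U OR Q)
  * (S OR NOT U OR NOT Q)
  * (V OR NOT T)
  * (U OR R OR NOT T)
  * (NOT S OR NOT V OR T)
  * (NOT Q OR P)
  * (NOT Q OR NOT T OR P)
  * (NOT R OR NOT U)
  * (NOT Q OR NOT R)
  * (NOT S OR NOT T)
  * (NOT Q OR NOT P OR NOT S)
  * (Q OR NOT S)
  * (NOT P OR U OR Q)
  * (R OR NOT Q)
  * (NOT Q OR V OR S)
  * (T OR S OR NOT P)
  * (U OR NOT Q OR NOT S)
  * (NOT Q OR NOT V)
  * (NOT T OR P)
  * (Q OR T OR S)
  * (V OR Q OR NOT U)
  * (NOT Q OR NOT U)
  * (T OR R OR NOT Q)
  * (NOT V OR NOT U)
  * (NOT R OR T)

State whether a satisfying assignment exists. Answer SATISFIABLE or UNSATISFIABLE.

UNSATISFIABLE

Q = True:
  propagation gives P=True, R=False; an empty clause results — contradiction.
Q = False:
  propagation gives U=True, R=False, S=False, T=True; an empty clause results — contradiction.
Every branch closes, so no satisfying assignment exists.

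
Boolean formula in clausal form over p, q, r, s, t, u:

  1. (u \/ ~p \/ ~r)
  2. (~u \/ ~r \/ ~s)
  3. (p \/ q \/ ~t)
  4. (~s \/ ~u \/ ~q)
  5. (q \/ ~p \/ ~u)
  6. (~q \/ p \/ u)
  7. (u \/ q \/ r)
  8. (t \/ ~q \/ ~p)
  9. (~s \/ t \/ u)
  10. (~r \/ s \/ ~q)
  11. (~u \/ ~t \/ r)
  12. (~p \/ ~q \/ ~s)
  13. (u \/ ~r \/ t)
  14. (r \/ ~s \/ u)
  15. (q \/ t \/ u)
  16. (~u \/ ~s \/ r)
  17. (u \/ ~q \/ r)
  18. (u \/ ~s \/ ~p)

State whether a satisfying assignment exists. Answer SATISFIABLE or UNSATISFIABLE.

SATISFIABLE

Branch on p: take p = False.
Try q = False.
  then t is forced to False.
  then u is forced to True.
For the remaining variables, r = False, s = False works.
So p = False, q = False, r = False, s = False, t = False, u = True is a satisfying assignment.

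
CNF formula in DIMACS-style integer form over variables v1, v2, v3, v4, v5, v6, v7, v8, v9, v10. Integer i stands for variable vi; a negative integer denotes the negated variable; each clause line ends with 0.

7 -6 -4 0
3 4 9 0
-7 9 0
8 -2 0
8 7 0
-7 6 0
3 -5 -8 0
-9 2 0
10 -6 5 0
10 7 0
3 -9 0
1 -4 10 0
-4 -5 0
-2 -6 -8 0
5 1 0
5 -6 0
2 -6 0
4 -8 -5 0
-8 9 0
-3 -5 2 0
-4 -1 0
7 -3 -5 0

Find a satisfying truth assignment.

v1=T, v2=T, v3=T, v4=F, v5=F, v6=F, v7=F, v8=T, v9=T, v10=T

Check each clause:
  1. (NOT v4 OR v7 OR NOT v6) — NOT v6 is true.
  2. (v9 OR v3 OR v4) — v9 is true.
  3. (NOT v7 OR v9) — v9 is true.
  4. (NOT v2 OR v8) — v8 is true.
  5. (v7 OR v8) — v8 is true.
  6. (v6 OR NOT v7) — NOT v7 is true.
  7. (NOT v5 OR v3 OR NOT v8) — v3 is true.
  8. (v2 OR NOT v9) — v2 is true.
  9. (v10 OR v5 OR NOT v6) — v10 is true.
  10. (v10 OR v7) — v10 is true.
  11. (v3 OR NOT v9) — v3 is true.
  12. (v10 OR v1 OR NOT v4) — v1 is true.
  13. (NOT v4 OR NOT v5) — NOT v5 is true.
  14. (NOT v8 OR NOT v2 OR NOT v6) — NOT v6 is true.
  15. (v5 OR v1) — v1 is true.
  16. (v5 OR NOT v6) — NOT v6 is true.
  17. (NOT v6 OR v2) — v2 is true.
  18. (NOT v5 OR NOT v8 OR v4) — NOT v5 is true.
  19. (v9 OR NOT v8) — v9 is true.
  20. (NOT v5 OR v2 OR NOT v3) — v2 is true.
  21. (NOT v4 OR NOT v1) — NOT v4 is true.
  22. (NOT v5 OR NOT v3 OR v7) — NOT v5 is true.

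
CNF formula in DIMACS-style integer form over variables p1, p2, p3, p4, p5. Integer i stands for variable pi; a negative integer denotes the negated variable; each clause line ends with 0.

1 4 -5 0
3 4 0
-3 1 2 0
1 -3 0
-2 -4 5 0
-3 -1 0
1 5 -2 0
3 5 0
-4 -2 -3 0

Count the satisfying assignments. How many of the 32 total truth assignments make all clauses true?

4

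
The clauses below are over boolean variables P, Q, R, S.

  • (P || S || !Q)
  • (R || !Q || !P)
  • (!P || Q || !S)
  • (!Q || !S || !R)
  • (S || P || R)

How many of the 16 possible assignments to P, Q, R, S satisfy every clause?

Satisfying assignments:
  P=F Q=F R=F S=T
  P=F Q=F R=T S=F
  P=F Q=F R=T S=T
  P=F Q=T R=F S=T
  P=T Q=F R=F S=F
  P=T Q=F R=T S=F
  P=T Q=T R=T S=F
Count: 7.

7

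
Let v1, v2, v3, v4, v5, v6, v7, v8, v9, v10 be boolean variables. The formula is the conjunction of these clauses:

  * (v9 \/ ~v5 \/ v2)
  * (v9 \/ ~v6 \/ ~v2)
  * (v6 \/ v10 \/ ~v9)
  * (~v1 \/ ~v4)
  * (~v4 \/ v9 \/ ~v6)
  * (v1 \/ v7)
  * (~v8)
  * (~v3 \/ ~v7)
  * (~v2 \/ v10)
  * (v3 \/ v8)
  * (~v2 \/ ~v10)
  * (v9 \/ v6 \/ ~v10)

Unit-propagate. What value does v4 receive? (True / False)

False

Unit clause (~v8) sets v8 = False.
In (v8 \/ v3), v8 is now false; v3 must hold, so v3 = True.
(~v7 \/ ~v3): since v3 = True, the clause reduces to (~v7). v7 = False.
In (v1 \/ v7), v7 is now false; v1 must hold, so v1 = True.
From (~v1 \/ ~v4) and v1 = True: v4 = False.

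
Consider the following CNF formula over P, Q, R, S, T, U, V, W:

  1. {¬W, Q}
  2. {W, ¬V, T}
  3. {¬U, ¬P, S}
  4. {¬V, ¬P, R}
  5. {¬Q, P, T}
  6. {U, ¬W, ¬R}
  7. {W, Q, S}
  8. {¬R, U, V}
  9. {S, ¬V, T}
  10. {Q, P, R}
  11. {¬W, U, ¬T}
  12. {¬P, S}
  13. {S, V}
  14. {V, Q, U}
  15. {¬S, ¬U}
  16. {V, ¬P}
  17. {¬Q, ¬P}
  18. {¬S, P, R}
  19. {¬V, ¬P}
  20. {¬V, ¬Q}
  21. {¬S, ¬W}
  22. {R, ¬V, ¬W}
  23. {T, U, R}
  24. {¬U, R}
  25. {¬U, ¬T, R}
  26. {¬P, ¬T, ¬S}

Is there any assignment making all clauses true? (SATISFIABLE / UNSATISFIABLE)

Set P = False and propagate.
Try Q = False.
  then W is forced to False.
  then S is forced to True.
  then R is forced to True.
  then U is forced to False.
  then V is forced to True.
  then T is forced to True.
So P=0, Q=0, R=1, S=1, T=1, U=0, V=1, W=0 is a satisfying assignment.

SATISFIABLE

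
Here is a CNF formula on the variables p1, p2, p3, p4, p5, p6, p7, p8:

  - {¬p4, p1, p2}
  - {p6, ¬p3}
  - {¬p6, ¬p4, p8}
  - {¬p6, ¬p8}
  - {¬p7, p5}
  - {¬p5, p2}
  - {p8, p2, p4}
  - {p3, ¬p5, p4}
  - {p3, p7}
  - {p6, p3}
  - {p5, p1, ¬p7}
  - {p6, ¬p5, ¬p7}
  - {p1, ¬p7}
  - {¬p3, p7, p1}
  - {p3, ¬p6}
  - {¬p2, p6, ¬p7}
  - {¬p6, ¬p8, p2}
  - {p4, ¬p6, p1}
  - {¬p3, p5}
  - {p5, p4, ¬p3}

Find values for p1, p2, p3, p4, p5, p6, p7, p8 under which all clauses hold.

p1 occurs only positively in the remaining clauses — set p1 = True.
Branch on p2: take p2 = True.
Branch on p3: take p3 = True.
  then p6 is forced to True.
  then p8 is forced to False.
  then p4 is forced to False.
  then p5 is forced to True.
p7 is now unconstrained; take p7 = True.
Every clause has at least one true literal under this assignment.

p1=T, p2=T, p3=T, p4=F, p5=T, p6=T, p7=T, p8=F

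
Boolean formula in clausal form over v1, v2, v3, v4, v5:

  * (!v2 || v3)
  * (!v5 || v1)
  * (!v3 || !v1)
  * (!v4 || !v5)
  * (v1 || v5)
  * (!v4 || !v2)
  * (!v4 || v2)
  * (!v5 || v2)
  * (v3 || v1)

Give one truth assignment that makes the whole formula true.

v1=True, v2=False, v3=False, v4=False, v5=False

Check each clause:
  1. (!v2 || v3) — !v2 is true.
  2. (!v5 || v1) — v1 is true.
  3. (!v1 || !v3) — !v3 is true.
  4. (!v4 || !v5) — !v5 is true.
  5. (v1 || v5) — v1 is true.
  6. (!v4 || !v2) — !v4 is true.
  7. (v2 || !v4) — !v4 is true.
  8. (!v5 || v2) — !v5 is true.
  9. (v1 || v3) — v1 is true.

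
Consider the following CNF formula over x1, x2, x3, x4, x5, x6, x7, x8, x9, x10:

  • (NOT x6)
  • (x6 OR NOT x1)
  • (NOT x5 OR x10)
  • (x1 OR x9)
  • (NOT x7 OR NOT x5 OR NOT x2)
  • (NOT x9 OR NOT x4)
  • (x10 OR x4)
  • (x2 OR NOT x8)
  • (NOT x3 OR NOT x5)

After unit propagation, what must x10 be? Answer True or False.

True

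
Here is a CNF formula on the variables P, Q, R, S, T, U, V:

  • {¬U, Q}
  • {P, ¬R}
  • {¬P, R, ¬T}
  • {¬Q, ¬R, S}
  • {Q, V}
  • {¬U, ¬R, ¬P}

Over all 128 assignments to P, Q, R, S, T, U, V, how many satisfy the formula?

38

Split on R, then P.
  R=1, P=1: T free; 4 ways for (Q,S,U,V) × 2^1 = 8.
  R=1, P=0: a clause becomes empty — 0.
  R=0, P=1: S free; 5 ways for (Q,T,U,V) × 2^1 = 10.
  R=0, P=0: S, T free; 5 ways for (Q,U,V) × 2^2 = 20.
Total: 8 + 0 + 10 + 20 = 38.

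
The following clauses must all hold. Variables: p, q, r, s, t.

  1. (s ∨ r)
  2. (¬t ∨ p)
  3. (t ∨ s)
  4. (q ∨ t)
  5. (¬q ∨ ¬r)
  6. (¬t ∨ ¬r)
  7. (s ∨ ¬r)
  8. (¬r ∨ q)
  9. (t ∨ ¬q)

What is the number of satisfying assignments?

The models are:
  p=T q=F r=F s=T t=T
  p=T q=T r=F s=T t=T
Count: 2.

2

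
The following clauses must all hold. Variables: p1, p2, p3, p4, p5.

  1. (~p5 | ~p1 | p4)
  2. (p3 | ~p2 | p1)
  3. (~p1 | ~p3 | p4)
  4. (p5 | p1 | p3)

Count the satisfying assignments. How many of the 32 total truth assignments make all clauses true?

20

Split on p1, then p3.
  p1=T, p3=T: remaining (p2,p4,p5) ∈ {(F,T,F); (F,T,T); (T,T,F); (T,T,T)} — 4.
  p1=T, p3=F: p2 free; 3 ways for (p4,p5) × 2^1 = 6.
  p1=F, p3=T: p2, p4, p5 free → 2^3 = 8.
  p1=F, p3=F: remaining (p2,p4,p5) ∈ {(F,F,T); (F,T,T)} — 2.
Total: 4 + 6 + 8 + 2 = 20.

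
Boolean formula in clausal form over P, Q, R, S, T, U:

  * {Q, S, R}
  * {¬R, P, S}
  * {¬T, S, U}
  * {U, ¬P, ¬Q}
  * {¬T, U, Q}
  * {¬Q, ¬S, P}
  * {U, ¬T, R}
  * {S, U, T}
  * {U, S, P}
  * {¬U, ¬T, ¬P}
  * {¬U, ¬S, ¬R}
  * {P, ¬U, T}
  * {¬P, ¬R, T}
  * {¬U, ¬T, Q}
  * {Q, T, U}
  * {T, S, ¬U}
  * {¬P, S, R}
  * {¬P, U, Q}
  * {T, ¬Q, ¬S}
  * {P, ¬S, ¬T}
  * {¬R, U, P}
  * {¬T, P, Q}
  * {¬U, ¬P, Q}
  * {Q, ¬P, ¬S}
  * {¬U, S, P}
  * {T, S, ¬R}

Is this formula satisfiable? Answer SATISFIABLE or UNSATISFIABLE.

U = True:
  P = True:
    propagation gives T=False, R=False, S=True, Q=False; an empty clause results — contradiction.
  P = False:
    propagation gives T=True, Q=True, S=False; an empty clause results — contradiction.
U = False:
  P = True:
    propagation gives Q=False; an empty clause results — contradiction.
  P = False:
    propagation gives S=True, Q=False, T=False; an empty clause results — contradiction.
Every branch closes, so no satisfying assignment exists.

UNSATISFIABLE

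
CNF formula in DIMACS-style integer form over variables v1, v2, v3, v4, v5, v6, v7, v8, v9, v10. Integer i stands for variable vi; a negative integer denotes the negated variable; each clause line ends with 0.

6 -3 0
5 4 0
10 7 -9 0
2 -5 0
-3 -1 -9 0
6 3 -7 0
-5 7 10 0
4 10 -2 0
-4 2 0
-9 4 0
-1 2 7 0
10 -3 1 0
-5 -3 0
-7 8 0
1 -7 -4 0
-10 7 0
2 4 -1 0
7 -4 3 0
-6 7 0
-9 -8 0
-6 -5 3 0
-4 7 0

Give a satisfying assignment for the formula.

v1=True, v2=True, v3=True, v4=True, v5=False, v6=True, v7=True, v8=True, v9=False, v10=False

Pure literal: v9 appears only negated; assign v9 = False.
Try v1 = True.
For the remaining variables, v2 = True, v3 = True, v4 = True, v5 = False, v6 = True, v7 = True, v8 = True, v10 = False works.
Every clause has at least one true literal under this assignment.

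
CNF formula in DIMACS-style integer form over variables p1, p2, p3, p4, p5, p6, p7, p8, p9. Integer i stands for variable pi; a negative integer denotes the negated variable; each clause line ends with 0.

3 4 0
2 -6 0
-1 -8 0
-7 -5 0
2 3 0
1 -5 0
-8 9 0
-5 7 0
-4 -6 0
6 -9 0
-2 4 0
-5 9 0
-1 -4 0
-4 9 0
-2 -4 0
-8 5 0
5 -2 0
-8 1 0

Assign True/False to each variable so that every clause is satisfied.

Pure literal: p3 appears only positively; assign p3 = True.
Pure literal: p8 appears only negated; assign p8 = False.
Try p1 = False.
  then p5 is forced to False.
  then p2 is forced to False.
  then p6 is forced to False.
  then p9 is forced to False.
  then p4 is forced to False.
p7 is now unconstrained; take p7 = True.
Every clause has at least one true literal under this assignment.

p1=F  p2=F  p3=T  p4=F  p5=F  p6=F  p7=T  p8=F  p9=F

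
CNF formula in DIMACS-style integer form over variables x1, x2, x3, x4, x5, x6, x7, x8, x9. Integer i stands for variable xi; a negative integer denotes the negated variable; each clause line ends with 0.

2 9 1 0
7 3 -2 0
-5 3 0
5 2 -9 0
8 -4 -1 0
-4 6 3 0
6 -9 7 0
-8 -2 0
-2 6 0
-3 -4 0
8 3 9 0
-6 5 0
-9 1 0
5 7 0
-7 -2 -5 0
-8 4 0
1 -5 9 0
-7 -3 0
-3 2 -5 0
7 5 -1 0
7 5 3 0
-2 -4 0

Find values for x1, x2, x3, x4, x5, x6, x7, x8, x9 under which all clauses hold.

Try x1 = True.
Branch on x2: take x2 = True.
  then x8 is forced to False.
  then x4 is forced to False.
  then x6 is forced to True.
  then x5 is forced to True.
  then x3 is forced to True.
  then x7 is forced to False.
x9 is now unconstrained; take x9 = True.
Every clause has at least one true literal under this assignment.

x1=1, x2=1, x3=1, x4=0, x5=1, x6=1, x7=0, x8=0, x9=1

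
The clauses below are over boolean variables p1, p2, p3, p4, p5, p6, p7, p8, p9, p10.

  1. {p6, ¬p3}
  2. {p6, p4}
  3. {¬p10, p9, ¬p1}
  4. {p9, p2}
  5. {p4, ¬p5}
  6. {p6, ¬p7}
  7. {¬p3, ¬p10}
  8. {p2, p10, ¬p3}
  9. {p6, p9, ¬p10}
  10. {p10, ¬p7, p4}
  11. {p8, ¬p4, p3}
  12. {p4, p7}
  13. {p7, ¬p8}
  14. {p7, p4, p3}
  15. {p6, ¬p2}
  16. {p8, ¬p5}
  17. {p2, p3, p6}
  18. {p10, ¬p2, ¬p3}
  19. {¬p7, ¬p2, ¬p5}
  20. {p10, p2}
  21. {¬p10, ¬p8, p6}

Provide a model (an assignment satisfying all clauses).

p1 = False, p2 = True, p3 = False, p4 = False, p5 = False, p6 = True, p7 = True, p8 = False, p9 = False, p10 = True

Check each clause:
  1. {p6, ¬p3} — ¬p3 is true.
  2. {p4, p6} — p6 is true.
  3. {p9, ¬p10, ¬p1} — ¬p1 is true.
  4. {p2, p9} — p2 is true.
  5. {p4, ¬p5} — ¬p5 is true.
  6. {p6, ¬p7} — p6 is true.
  7. {¬p3, ¬p10} — ¬p3 is true.
  8. {p10, p2, ¬p3} — p2 is true.
  9. {¬p10, p9, p6} — p6 is true.
  10. {p4, p10, ¬p7} — p10 is true.
  11. {¬p4, p8, p3} — ¬p4 is true.
  12. {p4, p7} — p7 is true.
  13. {p7, ¬p8} — ¬p8 is true.
  14. {p7, p4, p3} — p7 is true.
  15. {p6, ¬p2} — p6 is true.
  16. {p8, ¬p5} — ¬p5 is true.
  17. {p6, p2, p3} — p2 is true.
  18. {¬p3, ¬p2, p10} — p10 is true.
  19. {¬p7, ¬p2, ¬p5} — ¬p5 is true.
  20. {p10, p2} — p10 is true.
  21. {p6, ¬p10, ¬p8} — ¬p8 is true.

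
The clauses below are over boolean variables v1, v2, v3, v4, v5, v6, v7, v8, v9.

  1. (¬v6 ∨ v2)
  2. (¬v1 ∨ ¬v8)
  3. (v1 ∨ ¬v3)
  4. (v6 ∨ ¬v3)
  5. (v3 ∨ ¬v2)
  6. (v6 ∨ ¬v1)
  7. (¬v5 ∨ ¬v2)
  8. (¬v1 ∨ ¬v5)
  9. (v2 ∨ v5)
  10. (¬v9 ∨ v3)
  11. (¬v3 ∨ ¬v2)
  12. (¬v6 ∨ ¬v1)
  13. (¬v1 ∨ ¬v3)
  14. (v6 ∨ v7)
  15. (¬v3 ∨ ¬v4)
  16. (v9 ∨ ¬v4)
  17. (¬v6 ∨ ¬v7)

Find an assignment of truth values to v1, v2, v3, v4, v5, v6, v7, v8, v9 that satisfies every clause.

v1=0, v2=0, v3=0, v4=0, v5=1, v6=0, v7=1, v8=0, v9=0

Pure literal: v4 appears only negated; assign v4 = False.
v8 occurs only negated in the remaining clauses — set v8 = False.
Branch on v1: take v1 = False.
  then v3 is forced to False.
  then v2 is forced to False.
  then v6 is forced to False.
  then v5 is forced to True.
  then v9 is forced to False.
  then v7 is forced to True.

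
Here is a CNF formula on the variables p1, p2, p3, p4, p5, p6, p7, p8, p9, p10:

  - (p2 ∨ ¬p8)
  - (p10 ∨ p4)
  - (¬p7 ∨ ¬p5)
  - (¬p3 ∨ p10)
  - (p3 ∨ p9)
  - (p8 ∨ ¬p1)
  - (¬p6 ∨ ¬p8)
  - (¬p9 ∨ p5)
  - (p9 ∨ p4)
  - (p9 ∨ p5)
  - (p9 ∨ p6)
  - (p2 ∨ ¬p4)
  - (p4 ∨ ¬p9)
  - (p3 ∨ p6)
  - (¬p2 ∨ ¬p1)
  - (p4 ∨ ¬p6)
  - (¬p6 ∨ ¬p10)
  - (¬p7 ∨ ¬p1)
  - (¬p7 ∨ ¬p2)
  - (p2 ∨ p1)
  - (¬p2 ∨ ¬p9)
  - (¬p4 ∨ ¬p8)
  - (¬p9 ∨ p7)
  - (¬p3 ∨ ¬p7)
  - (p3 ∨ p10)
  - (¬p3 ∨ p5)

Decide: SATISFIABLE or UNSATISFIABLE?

UNSATISFIABLE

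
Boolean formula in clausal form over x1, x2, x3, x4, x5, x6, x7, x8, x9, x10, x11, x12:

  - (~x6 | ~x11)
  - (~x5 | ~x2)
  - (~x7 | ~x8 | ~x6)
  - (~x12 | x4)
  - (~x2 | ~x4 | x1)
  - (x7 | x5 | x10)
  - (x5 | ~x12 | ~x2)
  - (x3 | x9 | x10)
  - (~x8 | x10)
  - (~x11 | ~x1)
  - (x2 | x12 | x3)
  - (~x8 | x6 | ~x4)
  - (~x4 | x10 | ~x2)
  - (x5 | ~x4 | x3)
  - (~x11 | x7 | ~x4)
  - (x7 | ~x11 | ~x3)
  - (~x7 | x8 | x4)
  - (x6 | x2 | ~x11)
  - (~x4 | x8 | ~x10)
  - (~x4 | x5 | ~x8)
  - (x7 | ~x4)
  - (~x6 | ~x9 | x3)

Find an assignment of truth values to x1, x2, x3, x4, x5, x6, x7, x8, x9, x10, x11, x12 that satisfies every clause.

x1=False, x2=False, x3=True, x4=False, x5=True, x6=False, x7=False, x8=True, x9=False, x10=True, x11=False, x12=False

Check each clause:
  1. (~x11 | ~x6) — ~x6 is true.
  2. (~x2 | ~x5) — ~x2 is true.
  3. (~x6 | ~x8 | ~x7) — ~x7 is true.
  4. (x4 | ~x12) — ~x12 is true.
  5. (x1 | ~x2 | ~x4) — ~x4 is true.
  6. (x5 | x10 | x7) — x10 is true.
  7. (~x2 | x5 | ~x12) — ~x12 is true.
  8. (x9 | x10 | x3) — x10 is true.
  9. (x10 | ~x8) — x10 is true.
  10. (~x11 | ~x1) — ~x11 is true.
  11. (x12 | x3 | x2) — x3 is true.
  12. (~x8 | x6 | ~x4) — ~x4 is true.
  13. (x10 | ~x2 | ~x4) — x10 is true.
  14. (x5 | x3 | ~x4) — x3 is true.
  15. (x7 | ~x11 | ~x4) — ~x4 is true.
  16. (~x3 | x7 | ~x11) — ~x11 is true.
  17. (x4 | x8 | ~x7) — x8 is true.
  18. (~x11 | x2 | x6) — ~x11 is true.
  19. (~x10 | x8 | ~x4) — x8 is true.
  20. (~x8 | x5 | ~x4) — ~x4 is true.
  21. (~x4 | x7) — ~x4 is true.
  22. (x3 | ~x6 | ~x9) — ~x6 is true.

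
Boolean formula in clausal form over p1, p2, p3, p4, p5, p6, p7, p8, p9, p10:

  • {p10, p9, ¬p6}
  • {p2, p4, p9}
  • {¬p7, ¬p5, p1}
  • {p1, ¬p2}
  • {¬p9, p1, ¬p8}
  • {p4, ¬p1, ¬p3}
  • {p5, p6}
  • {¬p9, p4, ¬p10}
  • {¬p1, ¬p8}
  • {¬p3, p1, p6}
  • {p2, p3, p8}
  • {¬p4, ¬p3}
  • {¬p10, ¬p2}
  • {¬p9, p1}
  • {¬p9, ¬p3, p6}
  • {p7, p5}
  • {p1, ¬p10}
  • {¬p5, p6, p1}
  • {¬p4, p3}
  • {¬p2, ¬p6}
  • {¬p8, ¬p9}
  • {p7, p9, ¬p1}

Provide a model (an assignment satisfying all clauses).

Branch on p1: take p1 = True.
  then p8 is forced to False.
Branch on p2: take p2 = True.
  then p10 is forced to False.
  then p6 is forced to False.
  then p5 is forced to True.
The remaining clauses are satisfied by p3 = False, p4 = False, p7 = True, p9 = False.
Every clause has at least one true literal under this assignment.

p1 = T, p2 = T, p3 = F, p4 = F, p5 = T, p6 = F, p7 = T, p8 = F, p9 = F, p10 = F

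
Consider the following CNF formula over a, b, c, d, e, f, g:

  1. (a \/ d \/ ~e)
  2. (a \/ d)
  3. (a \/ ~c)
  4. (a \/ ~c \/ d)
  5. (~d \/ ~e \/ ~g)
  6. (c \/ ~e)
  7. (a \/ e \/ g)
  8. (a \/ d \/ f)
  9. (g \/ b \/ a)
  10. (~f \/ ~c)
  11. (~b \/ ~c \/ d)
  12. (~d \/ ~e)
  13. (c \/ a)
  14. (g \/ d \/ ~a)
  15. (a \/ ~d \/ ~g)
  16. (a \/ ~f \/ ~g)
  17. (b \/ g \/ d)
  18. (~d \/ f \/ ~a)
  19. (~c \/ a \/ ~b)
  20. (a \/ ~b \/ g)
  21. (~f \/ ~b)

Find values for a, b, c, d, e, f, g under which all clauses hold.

a=True, b=False, c=False, d=True, e=False, f=True, g=False

Check each clause:
  1. (a \/ ~e \/ d) — a is true.
  2. (d \/ a) — a is true.
  3. (a \/ ~c) — a is true.
  4. (a \/ d \/ ~c) — a is true.
  5. (~d \/ ~g \/ ~e) — ~g is true.
  6. (c \/ ~e) — ~e is true.
  7. (a \/ e \/ g) — a is true.
  8. (f \/ a \/ d) — a is true.
  9. (g \/ b \/ a) — a is true.
  10. (~f \/ ~c) — ~c is true.
  11. (d \/ ~b \/ ~c) — d is true.
  12. (~e \/ ~d) — ~e is true.
  13. (a \/ c) — a is true.
  14. (d \/ g \/ ~a) — d is true.
  15. (a \/ ~g \/ ~d) — a is true.
  16. (a \/ ~f \/ ~g) — ~g is true.
  17. (g \/ b \/ d) — d is true.
  18. (f \/ ~a \/ ~d) — f is true.
  19. (a \/ ~b \/ ~c) — a is true.
  20. (~b \/ a \/ g) — a is true.
  21. (~f \/ ~b) — ~b is true.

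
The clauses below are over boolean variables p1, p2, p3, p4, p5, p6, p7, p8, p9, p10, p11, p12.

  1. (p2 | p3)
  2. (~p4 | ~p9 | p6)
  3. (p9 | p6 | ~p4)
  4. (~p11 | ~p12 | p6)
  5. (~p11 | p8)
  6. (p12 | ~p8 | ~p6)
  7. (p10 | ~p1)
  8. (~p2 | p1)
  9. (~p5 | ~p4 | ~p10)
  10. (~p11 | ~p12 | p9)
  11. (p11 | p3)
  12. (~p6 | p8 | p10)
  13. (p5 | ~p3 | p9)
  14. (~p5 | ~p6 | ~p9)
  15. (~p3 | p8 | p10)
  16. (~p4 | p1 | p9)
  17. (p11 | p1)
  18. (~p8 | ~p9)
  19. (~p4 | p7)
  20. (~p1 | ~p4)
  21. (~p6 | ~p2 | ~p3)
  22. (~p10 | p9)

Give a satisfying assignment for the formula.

p1 = True, p2 = False, p3 = True, p4 = False, p5 = False, p6 = False, p7 = True, p8 = False, p9 = True, p10 = True, p11 = False, p12 = True

p4 occurs only negated in the remaining clauses — set p4 = False.
p7 occurs only positively in the remaining clauses — set p7 = True.
Branch on p1: take p1 = True.
  then p10 is forced to True.
  then p9 is forced to True.
  then p8 is forced to False.
  then p11 is forced to False.
  then p3 is forced to True.
For the remaining variables, p2 = False, p5 = False, p6 = False, p12 = True works.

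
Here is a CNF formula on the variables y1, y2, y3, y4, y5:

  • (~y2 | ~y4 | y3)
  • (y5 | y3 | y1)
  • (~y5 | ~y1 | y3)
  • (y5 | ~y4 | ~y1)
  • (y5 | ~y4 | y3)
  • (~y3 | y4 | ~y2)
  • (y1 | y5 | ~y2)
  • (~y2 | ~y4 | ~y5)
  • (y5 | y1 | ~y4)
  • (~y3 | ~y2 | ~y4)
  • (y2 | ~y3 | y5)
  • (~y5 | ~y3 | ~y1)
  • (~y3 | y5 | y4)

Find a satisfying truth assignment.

y1 = True, y2 = True, y3 = False, y4 = False, y5 = False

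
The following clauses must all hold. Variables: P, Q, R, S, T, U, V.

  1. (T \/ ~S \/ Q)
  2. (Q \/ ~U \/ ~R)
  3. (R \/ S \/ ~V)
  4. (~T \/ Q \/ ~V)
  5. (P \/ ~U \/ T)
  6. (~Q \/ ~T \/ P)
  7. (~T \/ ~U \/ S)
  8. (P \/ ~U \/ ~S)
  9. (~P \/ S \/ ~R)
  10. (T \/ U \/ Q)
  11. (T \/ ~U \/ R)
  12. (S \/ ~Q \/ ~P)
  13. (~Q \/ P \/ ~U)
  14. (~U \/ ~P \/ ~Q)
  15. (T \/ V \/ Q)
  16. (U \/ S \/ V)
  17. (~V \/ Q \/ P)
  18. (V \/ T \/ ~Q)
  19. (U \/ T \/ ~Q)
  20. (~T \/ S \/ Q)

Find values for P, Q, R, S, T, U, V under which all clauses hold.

Set P = True and propagate.
For the remaining variables, Q = False, R = False, S = True, T = True, U = False, V = False works.
Every clause has at least one true literal under this assignment.

P=True  Q=False  R=False  S=True  T=True  U=False  V=False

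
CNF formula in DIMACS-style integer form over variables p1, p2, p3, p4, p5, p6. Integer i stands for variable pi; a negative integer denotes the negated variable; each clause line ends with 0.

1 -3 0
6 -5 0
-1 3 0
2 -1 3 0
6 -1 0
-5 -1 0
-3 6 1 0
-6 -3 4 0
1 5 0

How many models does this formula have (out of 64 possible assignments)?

6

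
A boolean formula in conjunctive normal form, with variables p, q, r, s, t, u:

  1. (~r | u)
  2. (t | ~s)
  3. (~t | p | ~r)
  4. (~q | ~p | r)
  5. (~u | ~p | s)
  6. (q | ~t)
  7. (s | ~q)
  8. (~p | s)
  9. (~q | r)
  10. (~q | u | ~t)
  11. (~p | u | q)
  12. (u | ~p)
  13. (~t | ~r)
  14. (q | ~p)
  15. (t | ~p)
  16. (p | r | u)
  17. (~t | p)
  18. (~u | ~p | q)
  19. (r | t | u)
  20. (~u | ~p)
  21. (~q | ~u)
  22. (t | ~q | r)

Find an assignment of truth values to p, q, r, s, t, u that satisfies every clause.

p=False, q=False, r=True, s=False, t=False, u=True

Branch on p: take p = False.
  then t is forced to False.
  then s is forced to False.
  then q is forced to False.
For the remaining variables, r = True, u = True works.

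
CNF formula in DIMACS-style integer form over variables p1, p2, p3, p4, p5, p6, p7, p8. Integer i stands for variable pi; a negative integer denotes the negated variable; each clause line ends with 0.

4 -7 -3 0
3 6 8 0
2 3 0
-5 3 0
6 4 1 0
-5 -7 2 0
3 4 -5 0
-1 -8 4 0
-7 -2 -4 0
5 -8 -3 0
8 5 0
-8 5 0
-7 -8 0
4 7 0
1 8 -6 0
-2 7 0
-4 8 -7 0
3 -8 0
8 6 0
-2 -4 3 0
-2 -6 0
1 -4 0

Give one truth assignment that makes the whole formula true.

p1=T, p2=F, p3=T, p4=T, p5=T, p6=T, p7=F, p8=T

Check each clause:
  1. {¬p7, ¬p3, p4} — ¬p7 is true.
  2. {p8, p6, p3} — p8 is true.
  3. {p2, p3} — p3 is true.
  4. {¬p5, p3} — p3 is true.
  5. {p6, p4, p1} — p1 is true.
  6. {¬p5, ¬p7, p2} — ¬p7 is true.
  7. {p4, p3, ¬p5} — p3 is true.
  8. {¬p1, p4, ¬p8} — p4 is true.
  9. {¬p7, ¬p2, ¬p4} — ¬p7 is true.
  10. {p5, ¬p3, ¬p8} — p5 is true.
  11. {p8, p5} — p8 is true.
  12. {p5, ¬p8} — p5 is true.
  13. {¬p8, ¬p7} — ¬p7 is true.
  14. {p4, p7} — p4 is true.
  15. {¬p6, p8, p1} — p8 is true.
  16. {p7, ¬p2} — ¬p2 is true.
  17. {¬p4, ¬p7, p8} — p8 is true.
  18. {p3, ¬p8} — p3 is true.
  19. {p8, p6} — p8 is true.
  20. {¬p2, ¬p4, p3} — p3 is true.
  21. {¬p2, ¬p6} — ¬p2 is true.
  22. {¬p4, p1} — p1 is true.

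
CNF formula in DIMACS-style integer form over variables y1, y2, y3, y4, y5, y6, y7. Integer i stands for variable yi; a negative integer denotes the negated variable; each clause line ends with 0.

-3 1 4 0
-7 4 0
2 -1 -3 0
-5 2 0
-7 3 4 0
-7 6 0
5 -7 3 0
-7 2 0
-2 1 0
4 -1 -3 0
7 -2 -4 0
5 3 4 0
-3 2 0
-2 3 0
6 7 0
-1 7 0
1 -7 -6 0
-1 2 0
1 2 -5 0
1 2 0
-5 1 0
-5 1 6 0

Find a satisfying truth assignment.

y1=1, y2=1, y3=1, y4=1, y5=1, y6=1, y7=1

Check each clause:
  1. (¬y3 ∨ y4 ∨ y1) — y1 is true.
  2. (y4 ∨ ¬y7) — y4 is true.
  3. (¬y1 ∨ y2 ∨ ¬y3) — y2 is true.
  4. (¬y5 ∨ y2) — y2 is true.
  5. (¬y7 ∨ y3 ∨ y4) — y3 is true.
  6. (y6 ∨ ¬y7) — y6 is true.
  7. (¬y7 ∨ y5 ∨ y3) — y3 is true.
  8. (¬y7 ∨ y2) — y2 is true.
  9. (¬y2 ∨ y1) — y1 is true.
  10. (¬y1 ∨ y4 ∨ ¬y3) — y4 is true.
  11. (¬y4 ∨ ¬y2 ∨ y7) — y7 is true.
  12. (y3 ∨ y4 ∨ y5) — y3 is true.
  13. (¬y3 ∨ y2) — y2 is true.
  14. (¬y2 ∨ y3) — y3 is true.
  15. (y6 ∨ y7) — y6 is true.
  16. (y7 ∨ ¬y1) — y7 is true.
  17. (¬y7 ∨ ¬y6 ∨ y1) — y1 is true.
  18. (¬y1 ∨ y2) — y2 is true.
  19. (y1 ∨ ¬y5 ∨ y2) — y1 is true.
  20. (y1 ∨ y2) — y1 is true.
  21. (y1 ∨ ¬y5) — y1 is true.
  22. (y1 ∨ ¬y5 ∨ y6) — y1 is true.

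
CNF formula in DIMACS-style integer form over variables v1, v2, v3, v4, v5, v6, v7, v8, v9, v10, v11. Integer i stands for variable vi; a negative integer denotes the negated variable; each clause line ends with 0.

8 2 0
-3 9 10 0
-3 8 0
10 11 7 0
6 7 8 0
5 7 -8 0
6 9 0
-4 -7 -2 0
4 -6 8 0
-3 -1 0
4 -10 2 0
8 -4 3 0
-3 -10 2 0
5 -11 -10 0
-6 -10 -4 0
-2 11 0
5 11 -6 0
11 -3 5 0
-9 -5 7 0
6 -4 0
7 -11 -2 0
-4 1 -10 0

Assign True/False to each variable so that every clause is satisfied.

v1=False, v2=False, v3=True, v4=False, v5=False, v6=False, v7=True, v8=True, v9=True, v10=False, v11=True

Check each clause:
  1. (v8 ∨ v2) — v8 is true.
  2. (v10 ∨ v9 ∨ ¬v3) — v9 is true.
  3. (¬v3 ∨ v8) — v8 is true.
  4. (v10 ∨ v7 ∨ v11) — v11 is true.
  5. (v7 ∨ v6 ∨ v8) — v8 is true.
  6. (¬v8 ∨ v5 ∨ v7) — v7 is true.
  7. (v9 ∨ v6) — v9 is true.
  8. (¬v7 ∨ ¬v4 ∨ ¬v2) — ¬v4 is true.
  9. (¬v6 ∨ v8 ∨ v4) — v8 is true.
  10. (¬v3 ∨ ¬v1) — ¬v1 is true.
  11. (v4 ∨ v2 ∨ ¬v10) — ¬v10 is true.
  12. (v3 ∨ v8 ∨ ¬v4) — v8 is true.
  13. (v2 ∨ ¬v10 ∨ ¬v3) — ¬v10 is true.
  14. (¬v10 ∨ v5 ∨ ¬v11) — ¬v10 is true.
  15. (¬v10 ∨ ¬v6 ∨ ¬v4) — ¬v6 is true.
  16. (v11 ∨ ¬v2) — v11 is true.
  17. (¬v6 ∨ v5 ∨ v11) — ¬v6 is true.
  18. (v5 ∨ ¬v3 ∨ v11) — v11 is true.
  19. (v7 ∨ ¬v9 ∨ ¬v5) — ¬v5 is true.
  20. (v6 ∨ ¬v4) — ¬v4 is true.
  21. (¬v2 ∨ v7 ∨ ¬v11) — ¬v2 is true.
  22. (¬v4 ∨ v1 ∨ ¬v10) — ¬v4 is true.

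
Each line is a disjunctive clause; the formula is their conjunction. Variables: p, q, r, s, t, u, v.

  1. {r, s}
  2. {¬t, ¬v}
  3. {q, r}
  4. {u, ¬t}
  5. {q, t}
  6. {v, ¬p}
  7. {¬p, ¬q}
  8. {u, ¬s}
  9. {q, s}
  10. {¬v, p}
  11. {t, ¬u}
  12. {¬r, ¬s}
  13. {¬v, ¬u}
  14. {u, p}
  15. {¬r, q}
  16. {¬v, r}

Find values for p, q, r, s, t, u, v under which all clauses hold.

p = 0  q = 1  r = 1  s = 0  t = 1  u = 1  v = 0

Try p = False.
  then v is forced to False.
  then u is forced to True.
  then t is forced to True.
Set q = True and propagate.
Set r = True and propagate.
  then s is forced to False.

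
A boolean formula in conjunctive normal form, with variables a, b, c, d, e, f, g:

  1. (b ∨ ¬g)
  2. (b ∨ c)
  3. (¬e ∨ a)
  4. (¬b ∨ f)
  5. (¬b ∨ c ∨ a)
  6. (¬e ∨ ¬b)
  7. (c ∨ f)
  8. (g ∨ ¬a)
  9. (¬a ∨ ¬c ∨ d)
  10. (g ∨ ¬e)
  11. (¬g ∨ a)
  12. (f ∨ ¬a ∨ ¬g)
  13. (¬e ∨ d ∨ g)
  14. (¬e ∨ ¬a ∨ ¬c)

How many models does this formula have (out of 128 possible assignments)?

Split on a, then g.
  a=1, g=1: remaining (b,c,d,e,f) ∈ {(1,0,0,0,1); (1,0,1,0,1); (1,1,1,0,1)} — 3.
  a=1, g=0: a clause becomes empty — 0.
  a=0, g=1: a clause becomes empty — 0.
  a=0, g=0: d free; 3 ways for (b,c,e,f) × 2^1 = 6.
Total: 3 + 0 + 0 + 6 = 9.

9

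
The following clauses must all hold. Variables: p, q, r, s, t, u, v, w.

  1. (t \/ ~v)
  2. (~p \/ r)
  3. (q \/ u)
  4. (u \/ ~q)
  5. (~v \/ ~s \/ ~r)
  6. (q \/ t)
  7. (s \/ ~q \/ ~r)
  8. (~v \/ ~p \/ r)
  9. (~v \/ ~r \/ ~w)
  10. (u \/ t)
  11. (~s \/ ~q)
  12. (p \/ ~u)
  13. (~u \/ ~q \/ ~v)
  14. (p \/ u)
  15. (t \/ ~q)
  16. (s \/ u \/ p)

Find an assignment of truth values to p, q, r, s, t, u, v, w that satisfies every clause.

p=True, q=False, r=True, s=True, t=True, u=True, v=False, w=False

Check each clause:
  1. (t \/ ~v) — ~v is true.
  2. (~p \/ r) — r is true.
  3. (q \/ u) — u is true.
  4. (u \/ ~q) — u is true.
  5. (~r \/ ~v \/ ~s) — ~v is true.
  6. (t \/ q) — t is true.
  7. (~q \/ s \/ ~r) — s is true.
  8. (r \/ ~v \/ ~p) — ~v is true.
  9. (~w \/ ~v \/ ~r) — ~w is true.
  10. (t \/ u) — t is true.
  11. (~s \/ ~q) — ~q is true.
  12. (p \/ ~u) — p is true.
  13. (~v \/ ~u \/ ~q) — ~v is true.
  14. (u \/ p) — p is true.
  15. (t \/ ~q) — t is true.
  16. (s \/ u \/ p) — p is true.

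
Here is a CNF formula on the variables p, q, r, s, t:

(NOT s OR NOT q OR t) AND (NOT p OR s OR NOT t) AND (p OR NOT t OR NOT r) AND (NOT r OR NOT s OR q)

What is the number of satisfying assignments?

17

Case analysis on s and t:
  s=T, t=T: 5 of the 8 assignments to (p,q,r) work.
  s=T, t=F: remaining (p,q,r) ∈ {(F,F,F); (T,F,F)} — 2.
  s=F, t=T: remaining (p,q,r) ∈ {(F,F,F); (F,T,F)} — 2.
  s=F, t=F: p, q, r free → 2^3 = 8.
Total: 5 + 2 + 2 + 8 = 17.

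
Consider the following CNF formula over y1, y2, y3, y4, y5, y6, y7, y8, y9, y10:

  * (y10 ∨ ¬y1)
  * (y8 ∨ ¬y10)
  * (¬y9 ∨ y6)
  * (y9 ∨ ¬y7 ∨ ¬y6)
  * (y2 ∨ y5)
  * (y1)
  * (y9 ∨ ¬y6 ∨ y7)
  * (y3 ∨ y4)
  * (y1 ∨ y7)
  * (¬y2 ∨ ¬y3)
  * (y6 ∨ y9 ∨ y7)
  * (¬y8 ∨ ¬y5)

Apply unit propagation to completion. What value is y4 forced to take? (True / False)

True

(y1) is a unit clause: y1 = True.
From (¬y1 ∨ y10) and y1 = True: y10 = True.
From (y8 ∨ ¬y10) and y10 = True: y8 = True.
(¬y8 ∨ ¬y5) with y8 = True leaves only ¬y5, so y5 = False.
(y2 ∨ y5): since y5 = False, the clause reduces to (y2). y2 = True.
In (¬y3 ∨ ¬y2), ¬y2 is now false; ¬y3 must hold, so y3 = False.
In (y4 ∨ y3), y3 is now false; y4 must hold, so y4 = True.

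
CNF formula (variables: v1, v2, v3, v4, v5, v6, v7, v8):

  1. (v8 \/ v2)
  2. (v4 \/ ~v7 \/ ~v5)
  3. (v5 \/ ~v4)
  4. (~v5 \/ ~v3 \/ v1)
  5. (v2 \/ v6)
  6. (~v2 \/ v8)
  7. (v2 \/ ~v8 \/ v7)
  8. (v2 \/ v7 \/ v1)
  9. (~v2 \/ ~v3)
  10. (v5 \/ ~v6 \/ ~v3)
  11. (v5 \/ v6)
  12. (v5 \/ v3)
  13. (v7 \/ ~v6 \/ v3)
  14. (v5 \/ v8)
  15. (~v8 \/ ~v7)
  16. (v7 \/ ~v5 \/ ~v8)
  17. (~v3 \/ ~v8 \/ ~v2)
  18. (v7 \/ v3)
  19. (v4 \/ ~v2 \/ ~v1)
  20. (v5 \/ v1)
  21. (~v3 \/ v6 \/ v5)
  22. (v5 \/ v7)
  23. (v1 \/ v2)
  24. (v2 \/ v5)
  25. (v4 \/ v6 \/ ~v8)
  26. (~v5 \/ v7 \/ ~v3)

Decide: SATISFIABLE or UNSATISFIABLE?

UNSATISFIABLE

v5 = True:
  v2 = True:
    propagation gives v8=True, v3=False, v7=False; an empty clause results — contradiction.
  v2 = False:
    propagation gives v8=True, v6=True, v7=True; an empty clause results — contradiction.
v5 = False:
  propagation gives v4=False, v6=True, v3=False; an empty clause results — contradiction.
Every branch closes, so no satisfying assignment exists.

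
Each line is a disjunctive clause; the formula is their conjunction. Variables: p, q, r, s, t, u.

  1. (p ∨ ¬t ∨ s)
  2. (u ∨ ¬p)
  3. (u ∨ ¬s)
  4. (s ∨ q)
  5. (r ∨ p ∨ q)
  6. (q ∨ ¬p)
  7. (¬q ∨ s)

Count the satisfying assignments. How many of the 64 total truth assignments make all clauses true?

10

Case analysis on p and q:
  p=T, q=T: remaining (r,s,t,u) ∈ {(F,T,F,T); (F,T,T,T); (T,T,F,T); (T,T,T,T)} — 4.
  p=T, q=F: a clause becomes empty — 0.
  p=F, q=T: remaining (r,s,t,u) ∈ {(F,T,F,T); (F,T,T,T); (T,T,F,T); (T,T,T,T)} — 4.
  p=F, q=F: remaining (r,s,t,u) ∈ {(T,T,F,T); (T,T,T,T)} — 2.
Total: 4 + 0 + 4 + 2 = 10.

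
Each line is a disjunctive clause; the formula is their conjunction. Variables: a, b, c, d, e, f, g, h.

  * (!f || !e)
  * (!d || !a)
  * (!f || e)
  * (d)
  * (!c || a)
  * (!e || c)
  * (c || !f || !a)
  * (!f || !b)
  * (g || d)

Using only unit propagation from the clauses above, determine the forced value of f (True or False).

Unit clause (d) sets d = True.
(!a || !d): since d = True, the clause reduces to (!a). a = False.
(!c || a) with a = False leaves only !c, so c = False.
(c || !e): since c = False, the clause reduces to (!e). e = False.
In (!f || e), e is now false; !f must hold, so f = False.

False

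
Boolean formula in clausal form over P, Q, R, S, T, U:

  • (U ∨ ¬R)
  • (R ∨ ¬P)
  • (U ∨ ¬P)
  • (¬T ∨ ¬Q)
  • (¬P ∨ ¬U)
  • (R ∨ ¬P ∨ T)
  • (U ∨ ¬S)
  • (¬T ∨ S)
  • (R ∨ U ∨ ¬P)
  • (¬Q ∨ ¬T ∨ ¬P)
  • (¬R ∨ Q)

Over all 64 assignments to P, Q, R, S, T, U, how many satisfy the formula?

Split on P, then R.
  P=T, R=T: a clause becomes empty — 0.
  P=T, R=F: a clause becomes empty — 0.
  P=F, R=T: remaining (Q,S,T,U) ∈ {(T,F,F,T); (T,T,F,T)} — 2.
  P=F, R=F: 7 of the 16 assignments to (Q,S,T,U) work.
Total: 0 + 0 + 2 + 7 = 9.

9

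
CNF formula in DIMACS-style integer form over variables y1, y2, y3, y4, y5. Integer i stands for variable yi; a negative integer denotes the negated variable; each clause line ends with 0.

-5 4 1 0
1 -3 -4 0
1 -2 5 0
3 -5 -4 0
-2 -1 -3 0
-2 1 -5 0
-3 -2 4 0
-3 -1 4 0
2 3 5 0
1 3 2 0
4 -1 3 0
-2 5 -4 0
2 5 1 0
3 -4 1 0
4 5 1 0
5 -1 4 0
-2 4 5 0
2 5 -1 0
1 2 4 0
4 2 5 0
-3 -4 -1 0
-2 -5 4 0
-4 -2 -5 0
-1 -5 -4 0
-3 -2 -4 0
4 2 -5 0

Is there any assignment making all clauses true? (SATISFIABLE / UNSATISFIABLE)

UNSATISFIABLE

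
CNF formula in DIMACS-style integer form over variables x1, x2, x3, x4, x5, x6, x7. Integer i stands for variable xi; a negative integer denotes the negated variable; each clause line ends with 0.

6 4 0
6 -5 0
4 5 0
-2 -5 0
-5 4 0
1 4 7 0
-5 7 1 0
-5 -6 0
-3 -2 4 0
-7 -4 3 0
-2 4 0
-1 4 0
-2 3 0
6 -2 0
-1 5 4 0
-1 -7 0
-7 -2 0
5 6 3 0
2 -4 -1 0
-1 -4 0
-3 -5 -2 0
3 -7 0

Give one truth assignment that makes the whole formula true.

x1=F, x2=F, x3=T, x4=T, x5=F, x6=T, x7=F

Check each clause:
  1. (x6 || x4) — x4 is true.
  2. (x6 || !x5) — !x5 is true.
  3. (x4 || x5) — x4 is true.
  4. (!x2 || !x5) — !x5 is true.
  5. (x4 || !x5) — !x5 is true.
  6. (x1 || x7 || x4) — x4 is true.
  7. (x1 || x7 || !x5) — !x5 is true.
  8. (!x6 || !x5) — !x5 is true.
  9. (x4 || !x2 || !x3) — x4 is true.
  10. (x3 || !x4 || !x7) — !x7 is true.
  11. (x4 || !x2) — x4 is true.
  12. (!x1 || x4) — x4 is true.
  13. (x3 || !x2) — x3 is true.
  14. (x6 || !x2) — !x2 is true.
  15. (x4 || !x1 || x5) — x4 is true.
  16. (!x1 || !x7) — !x7 is true.
  17. (!x2 || !x7) — !x7 is true.
  18. (x6 || x5 || x3) — x3 is true.
  19. (x2 || !x4 || !x1) — !x1 is true.
  20. (!x4 || !x1) — !x1 is true.
  21. (!x2 || !x5 || !x3) — !x5 is true.
  22. (!x7 || x3) — !x7 is true.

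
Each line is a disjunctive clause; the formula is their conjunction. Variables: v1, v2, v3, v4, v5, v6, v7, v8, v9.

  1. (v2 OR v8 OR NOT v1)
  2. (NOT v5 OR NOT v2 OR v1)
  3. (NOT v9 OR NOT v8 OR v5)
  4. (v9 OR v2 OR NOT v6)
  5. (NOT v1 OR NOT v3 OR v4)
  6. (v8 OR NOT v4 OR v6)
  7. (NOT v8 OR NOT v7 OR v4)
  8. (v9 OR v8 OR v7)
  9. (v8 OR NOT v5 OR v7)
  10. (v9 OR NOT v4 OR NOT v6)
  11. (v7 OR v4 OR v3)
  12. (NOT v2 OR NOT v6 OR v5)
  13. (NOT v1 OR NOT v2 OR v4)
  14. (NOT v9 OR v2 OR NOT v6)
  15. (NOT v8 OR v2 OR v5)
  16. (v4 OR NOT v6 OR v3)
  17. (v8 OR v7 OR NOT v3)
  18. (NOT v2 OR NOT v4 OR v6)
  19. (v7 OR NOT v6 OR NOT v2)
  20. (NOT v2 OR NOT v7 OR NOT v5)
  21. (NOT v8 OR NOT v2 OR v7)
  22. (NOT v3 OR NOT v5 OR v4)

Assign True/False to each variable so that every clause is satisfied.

v1 = 0, v2 = 0, v3 = 1, v4 = 1, v5 = 1, v6 = 0, v7 = 1, v8 = 1, v9 = 0

Try v1 = False.
Set v2 = False and propagate.
Branch on v3: take v3 = True.
For the remaining variables, v4 = True, v5 = True, v6 = False, v7 = True, v8 = True, v9 = False works.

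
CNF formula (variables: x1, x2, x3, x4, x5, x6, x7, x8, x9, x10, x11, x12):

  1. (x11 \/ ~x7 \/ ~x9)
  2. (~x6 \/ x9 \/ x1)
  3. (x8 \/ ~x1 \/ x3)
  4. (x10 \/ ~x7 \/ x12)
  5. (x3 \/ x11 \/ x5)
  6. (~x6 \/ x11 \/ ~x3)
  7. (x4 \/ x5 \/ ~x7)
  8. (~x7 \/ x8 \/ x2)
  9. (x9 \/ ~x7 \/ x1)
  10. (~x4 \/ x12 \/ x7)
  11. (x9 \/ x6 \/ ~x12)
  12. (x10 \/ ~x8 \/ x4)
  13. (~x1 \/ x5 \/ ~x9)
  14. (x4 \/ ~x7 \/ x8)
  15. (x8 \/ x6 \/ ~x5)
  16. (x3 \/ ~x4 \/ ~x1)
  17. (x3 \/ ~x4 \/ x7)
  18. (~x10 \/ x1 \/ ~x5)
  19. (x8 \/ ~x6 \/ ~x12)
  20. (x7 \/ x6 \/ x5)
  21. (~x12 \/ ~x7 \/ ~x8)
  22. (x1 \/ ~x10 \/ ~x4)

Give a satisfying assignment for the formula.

x1=F, x2=F, x3=T, x4=T, x5=T, x6=F, x7=F, x8=T, x9=T, x10=F, x11=T, x12=T

Check each clause:
  1. (~x9 \/ x11 \/ ~x7) — ~x7 is true.
  2. (x1 \/ x9 \/ ~x6) — x9 is true.
  3. (~x1 \/ x3 \/ x8) — x8 is true.
  4. (x12 \/ ~x7 \/ x10) — ~x7 is true.
  5. (x11 \/ x5 \/ x3) — x11 is true.
  6. (~x6 \/ x11 \/ ~x3) — ~x6 is true.
  7. (x4 \/ x5 \/ ~x7) — ~x7 is true.
  8. (x8 \/ ~x7 \/ x2) — x8 is true.
  9. (~x7 \/ x1 \/ x9) — ~x7 is true.
  10. (x12 \/ x7 \/ ~x4) — x12 is true.
  11. (x6 \/ x9 \/ ~x12) — x9 is true.
  12. (x10 \/ x4 \/ ~x8) — x4 is true.
  13. (x5 \/ ~x1 \/ ~x9) — x5 is true.
  14. (x8 \/ x4 \/ ~x7) — x8 is true.
  15. (x6 \/ x8 \/ ~x5) — x8 is true.
  16. (x3 \/ ~x4 \/ ~x1) — x3 is true.
  17. (x3 \/ x7 \/ ~x4) — x3 is true.
  18. (~x5 \/ ~x10 \/ x1) — ~x10 is true.
  19. (x8 \/ ~x12 \/ ~x6) — x8 is true.
  20. (x5 \/ x6 \/ x7) — x5 is true.
  21. (~x12 \/ ~x7 \/ ~x8) — ~x7 is true.
  22. (x1 \/ ~x4 \/ ~x10) — ~x10 is true.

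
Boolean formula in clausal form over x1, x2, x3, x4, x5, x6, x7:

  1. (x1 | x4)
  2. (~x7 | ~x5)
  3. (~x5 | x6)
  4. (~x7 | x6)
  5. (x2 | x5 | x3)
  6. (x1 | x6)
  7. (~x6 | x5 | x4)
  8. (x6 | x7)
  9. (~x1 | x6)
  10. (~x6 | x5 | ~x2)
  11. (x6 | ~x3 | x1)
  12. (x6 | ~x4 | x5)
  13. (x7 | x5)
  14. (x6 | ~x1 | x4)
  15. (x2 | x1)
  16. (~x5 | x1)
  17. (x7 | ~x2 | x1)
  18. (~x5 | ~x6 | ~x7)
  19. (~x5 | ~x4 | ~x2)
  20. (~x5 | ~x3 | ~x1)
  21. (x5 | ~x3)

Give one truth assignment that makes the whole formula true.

x1=True, x2=True, x3=False, x4=False, x5=True, x6=True, x7=False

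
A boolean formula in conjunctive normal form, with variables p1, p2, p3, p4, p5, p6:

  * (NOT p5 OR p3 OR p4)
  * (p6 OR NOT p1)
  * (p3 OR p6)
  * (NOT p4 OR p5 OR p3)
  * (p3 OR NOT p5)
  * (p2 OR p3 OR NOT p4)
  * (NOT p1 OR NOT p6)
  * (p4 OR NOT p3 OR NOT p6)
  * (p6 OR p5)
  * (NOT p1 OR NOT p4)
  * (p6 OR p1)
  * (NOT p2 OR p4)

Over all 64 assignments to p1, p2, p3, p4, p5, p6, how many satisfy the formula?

5

Satisfying assignments:
  p1=0 p2=0 p3=0 p4=0 p5=0 p6=1
  p1=0 p2=0 p3=1 p4=1 p5=0 p6=1
  p1=0 p2=0 p3=1 p4=1 p5=1 p6=1
  p1=0 p2=1 p3=1 p4=1 p5=0 p6=1
  p1=0 p2=1 p3=1 p4=1 p5=1 p6=1
Count: 5.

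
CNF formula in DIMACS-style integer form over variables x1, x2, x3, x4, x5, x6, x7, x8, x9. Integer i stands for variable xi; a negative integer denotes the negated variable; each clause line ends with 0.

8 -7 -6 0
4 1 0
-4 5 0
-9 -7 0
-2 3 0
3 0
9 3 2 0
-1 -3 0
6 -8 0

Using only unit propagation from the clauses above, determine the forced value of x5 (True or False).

True

Unit clause (x3) sets x3 = True.
In (¬x3 ∨ ¬x1), ¬x3 is now false; ¬x1 must hold, so x1 = False.
(x4 ∨ x1): since x1 = False, the clause reduces to (x4). x4 = True.
(¬x4 ∨ x5): since x4 = True, the clause reduces to (x5). x5 = True.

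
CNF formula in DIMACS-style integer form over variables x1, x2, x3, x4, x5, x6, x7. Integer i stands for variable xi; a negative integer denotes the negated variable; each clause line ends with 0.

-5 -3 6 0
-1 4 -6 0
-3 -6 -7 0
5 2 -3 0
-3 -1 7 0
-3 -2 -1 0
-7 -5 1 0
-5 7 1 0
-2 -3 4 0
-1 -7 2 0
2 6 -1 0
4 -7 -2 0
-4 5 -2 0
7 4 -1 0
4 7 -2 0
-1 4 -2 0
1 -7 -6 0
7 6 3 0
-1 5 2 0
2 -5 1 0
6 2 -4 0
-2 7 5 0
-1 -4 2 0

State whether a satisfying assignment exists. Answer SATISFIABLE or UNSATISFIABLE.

Try x1 = False.
Try x2 = False.
  then x5 is forced to False.
  then x3 is forced to False.
For the remaining variables, x4 = False, x6 = True, x7 = False works.
So x1=0, x2=0, x3=0, x4=0, x5=0, x6=1, x7=0 is a satisfying assignment.

SATISFIABLE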